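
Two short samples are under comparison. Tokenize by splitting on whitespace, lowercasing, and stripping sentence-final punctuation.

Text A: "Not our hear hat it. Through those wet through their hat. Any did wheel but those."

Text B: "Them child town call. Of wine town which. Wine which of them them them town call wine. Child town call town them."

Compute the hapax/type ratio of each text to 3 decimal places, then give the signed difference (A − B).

A: hapax=10, V=13, ratio=0.769
B: hapax=0, V=7, ratio=0.000
Difference = 0.769 − 0.000 = 0.769

0.769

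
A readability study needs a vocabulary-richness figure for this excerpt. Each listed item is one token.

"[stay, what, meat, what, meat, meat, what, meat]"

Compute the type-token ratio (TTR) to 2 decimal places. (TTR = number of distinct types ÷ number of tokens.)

0.38

N = 8 tokens, V = 3 types.
TTR = V / N = 3 / 8 = 0.38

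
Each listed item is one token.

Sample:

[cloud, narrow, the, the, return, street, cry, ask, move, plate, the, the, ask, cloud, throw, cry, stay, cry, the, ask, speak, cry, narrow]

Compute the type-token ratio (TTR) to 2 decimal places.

0.52

N = 23 tokens, V = 12 types.
TTR = V / N = 12 / 23 = 0.52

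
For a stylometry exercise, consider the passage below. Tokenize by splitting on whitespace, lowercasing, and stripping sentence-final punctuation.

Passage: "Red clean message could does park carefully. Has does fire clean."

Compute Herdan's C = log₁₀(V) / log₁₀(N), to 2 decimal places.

0.92

N = 11, V = 9.
log₁₀(V) = 0.954243, log₁₀(N) = 1.041393
C = 0.954243 / 1.041393 = 0.92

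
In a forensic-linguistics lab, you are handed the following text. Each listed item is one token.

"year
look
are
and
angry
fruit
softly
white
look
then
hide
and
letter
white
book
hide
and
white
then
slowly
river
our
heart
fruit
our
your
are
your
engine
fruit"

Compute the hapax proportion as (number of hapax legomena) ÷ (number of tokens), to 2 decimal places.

Frequencies: and:3, fruit:3, white:3, look:2, are:2, then:2, hide:2, our:2, your:2, year:1, angry:1, softly:1, letter:1, book:1, slowly:1, river:1, heart:1, engine:1
Hapax count = 9; token count = 30.
Ratio = 9 / 30 = 0.30

0.30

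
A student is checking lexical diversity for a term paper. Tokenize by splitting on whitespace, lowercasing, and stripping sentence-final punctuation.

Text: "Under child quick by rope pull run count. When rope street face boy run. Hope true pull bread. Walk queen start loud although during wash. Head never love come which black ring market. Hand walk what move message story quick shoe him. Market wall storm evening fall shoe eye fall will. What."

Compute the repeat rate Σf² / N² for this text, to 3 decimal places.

Frequencies: quick:2, rope:2, pull:2, run:2, walk:2, market:2, what:2, shoe:2, fall:2, under:1, child:1, by:1, count:1, when:1, street:1, face:1, boy:1, hope:1, true:1, bread:1, … (23 more, each freq 1)
Σf² = 70; N² = 2704
Repeat rate = 70 / 2704 = 0.026

0.026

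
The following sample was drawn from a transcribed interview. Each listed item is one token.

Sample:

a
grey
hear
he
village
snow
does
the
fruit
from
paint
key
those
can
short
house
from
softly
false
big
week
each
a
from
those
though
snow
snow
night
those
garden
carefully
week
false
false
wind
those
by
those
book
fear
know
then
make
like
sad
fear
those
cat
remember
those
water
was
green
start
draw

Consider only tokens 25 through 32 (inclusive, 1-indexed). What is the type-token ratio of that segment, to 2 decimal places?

0.75

Segment tokens 25–32: those, though, snow, snow, night, those, garden, carefully
Segment N = 8, segment V = 6.
TTR = 6 / 8 = 0.75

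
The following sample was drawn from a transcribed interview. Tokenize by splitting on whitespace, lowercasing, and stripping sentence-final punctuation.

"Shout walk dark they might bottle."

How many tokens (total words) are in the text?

Tokens: shout, walk, dark, they, might, bottle
N = 6

6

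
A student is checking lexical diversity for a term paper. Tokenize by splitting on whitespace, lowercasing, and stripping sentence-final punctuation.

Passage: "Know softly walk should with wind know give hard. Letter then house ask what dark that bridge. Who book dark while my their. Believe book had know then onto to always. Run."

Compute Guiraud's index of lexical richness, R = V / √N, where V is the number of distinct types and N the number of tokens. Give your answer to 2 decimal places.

4.77

N = 32, V = 27.
√N = 5.656854
R = 27 / 5.656854 = 4.77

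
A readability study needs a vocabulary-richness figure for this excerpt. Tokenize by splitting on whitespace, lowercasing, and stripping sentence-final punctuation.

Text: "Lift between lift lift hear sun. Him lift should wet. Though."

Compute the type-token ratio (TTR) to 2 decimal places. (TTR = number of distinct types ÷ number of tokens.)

0.73

N = 11 tokens, V = 8 types.
TTR = V / N = 8 / 11 = 0.73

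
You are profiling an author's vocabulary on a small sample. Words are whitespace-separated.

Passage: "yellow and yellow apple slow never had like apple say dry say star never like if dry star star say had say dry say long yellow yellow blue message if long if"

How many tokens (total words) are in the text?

Tokens: yellow, and, yellow, apple, slow, never, had, like, apple, say, dry, say, star, never, like, if, dry, star, star, say, had, say, dry, say, long, yellow, yellow, blue, message, if, long, if
N = 32

32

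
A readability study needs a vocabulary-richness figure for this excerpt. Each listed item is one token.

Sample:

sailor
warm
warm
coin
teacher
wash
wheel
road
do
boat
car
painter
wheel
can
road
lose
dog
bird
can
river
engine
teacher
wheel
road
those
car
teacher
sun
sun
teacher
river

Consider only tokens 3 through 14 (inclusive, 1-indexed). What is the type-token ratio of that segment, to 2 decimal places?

Segment tokens 3–14: warm, coin, teacher, wash, wheel, road, do, boat, car, painter, wheel, can
Segment N = 12, segment V = 11.
TTR = 11 / 12 = 0.92

0.92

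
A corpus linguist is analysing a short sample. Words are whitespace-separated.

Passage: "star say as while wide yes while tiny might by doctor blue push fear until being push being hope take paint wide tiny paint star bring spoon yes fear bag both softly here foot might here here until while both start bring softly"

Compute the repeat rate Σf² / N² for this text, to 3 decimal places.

0.044

Frequencies: while:3, here:3, star:2, wide:2, yes:2, tiny:2, might:2, push:2, fear:2, until:2, being:2, paint:2, bring:2, both:2, softly:2, say:1, as:1, by:1, doctor:1, blue:1, … (6 more, each freq 1)
Σf² = 81; N² = 1849
Repeat rate = 81 / 1849 = 0.044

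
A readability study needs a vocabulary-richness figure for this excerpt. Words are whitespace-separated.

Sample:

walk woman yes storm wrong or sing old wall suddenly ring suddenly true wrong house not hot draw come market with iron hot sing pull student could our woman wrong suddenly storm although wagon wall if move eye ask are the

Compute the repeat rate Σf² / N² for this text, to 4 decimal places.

Frequencies: wrong:3, suddenly:3, woman:2, storm:2, sing:2, wall:2, hot:2, walk:1, yes:1, or:1, old:1, ring:1, true:1, house:1, not:1, draw:1, come:1, market:1, with:1, iron:1, … (12 more, each freq 1)
Σf² = 63; N² = 1681
Repeat rate = 63 / 1681 = 0.0375

0.0375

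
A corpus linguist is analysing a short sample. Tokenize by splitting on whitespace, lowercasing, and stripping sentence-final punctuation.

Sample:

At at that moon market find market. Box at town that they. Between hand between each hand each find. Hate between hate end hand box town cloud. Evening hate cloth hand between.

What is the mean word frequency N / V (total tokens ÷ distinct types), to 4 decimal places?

2.0000

N = 32 tokens, V = 16 types.
Mean frequency = N / V = 32 / 16 = 2.0000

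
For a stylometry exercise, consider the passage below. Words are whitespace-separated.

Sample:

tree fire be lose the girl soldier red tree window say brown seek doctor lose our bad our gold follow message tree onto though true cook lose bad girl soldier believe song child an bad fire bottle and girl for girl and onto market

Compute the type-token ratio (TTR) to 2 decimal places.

N = 44 tokens, V = 30 types.
TTR = V / N = 30 / 44 = 0.68

0.68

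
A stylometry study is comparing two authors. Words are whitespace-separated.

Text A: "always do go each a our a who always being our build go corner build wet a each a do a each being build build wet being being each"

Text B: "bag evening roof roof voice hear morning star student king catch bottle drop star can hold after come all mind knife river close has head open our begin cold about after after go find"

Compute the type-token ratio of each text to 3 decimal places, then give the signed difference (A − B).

-0.503

TTR(A) = 11/29 = 0.379
TTR(B) = 30/34 = 0.882
Difference = 0.379 − 0.882 = -0.503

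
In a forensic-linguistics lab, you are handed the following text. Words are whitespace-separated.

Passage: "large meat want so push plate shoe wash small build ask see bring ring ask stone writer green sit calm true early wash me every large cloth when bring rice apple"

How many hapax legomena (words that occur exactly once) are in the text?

Frequencies: large:2, wash:2, ask:2, bring:2, meat:1, want:1, so:1, push:1, plate:1, shoe:1, small:1, build:1, see:1, ring:1, stone:1, writer:1, green:1, sit:1, calm:1, true:1, … (7 more, each freq 1)
Hapax (freq=1): apple, build, calm, cloth, early, every, green, me, meat, plate, push, rice, ring, see, shoe, sit, small, so, stone, true, want, when, writer

23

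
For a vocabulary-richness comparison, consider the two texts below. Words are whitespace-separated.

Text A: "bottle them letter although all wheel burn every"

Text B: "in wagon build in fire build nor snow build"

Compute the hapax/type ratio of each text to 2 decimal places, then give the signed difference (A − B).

0.33

A: hapax=8, V=8, ratio=1.00
B: hapax=4, V=6, ratio=0.67
Difference = 1.00 − 0.67 = 0.33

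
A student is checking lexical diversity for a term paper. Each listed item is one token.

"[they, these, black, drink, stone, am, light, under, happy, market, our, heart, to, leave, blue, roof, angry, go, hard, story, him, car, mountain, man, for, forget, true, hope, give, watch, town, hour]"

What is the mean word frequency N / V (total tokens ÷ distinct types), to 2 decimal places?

1.00

N = 32 tokens, V = 32 types.
Mean frequency = N / V = 32 / 32 = 1.00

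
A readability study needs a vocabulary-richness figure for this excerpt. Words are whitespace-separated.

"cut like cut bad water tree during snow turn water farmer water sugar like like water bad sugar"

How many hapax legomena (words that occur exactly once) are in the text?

5

Frequencies: water:4, like:3, cut:2, bad:2, sugar:2, tree:1, during:1, snow:1, turn:1, farmer:1
Hapax (freq=1): during, farmer, snow, tree, turn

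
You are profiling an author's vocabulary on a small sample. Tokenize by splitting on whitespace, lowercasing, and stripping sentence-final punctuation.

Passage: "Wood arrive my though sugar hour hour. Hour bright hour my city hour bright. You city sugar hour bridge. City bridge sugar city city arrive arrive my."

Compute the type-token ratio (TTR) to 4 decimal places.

0.3704

N = 27 tokens, V = 10 types.
TTR = V / N = 10 / 27 = 0.3704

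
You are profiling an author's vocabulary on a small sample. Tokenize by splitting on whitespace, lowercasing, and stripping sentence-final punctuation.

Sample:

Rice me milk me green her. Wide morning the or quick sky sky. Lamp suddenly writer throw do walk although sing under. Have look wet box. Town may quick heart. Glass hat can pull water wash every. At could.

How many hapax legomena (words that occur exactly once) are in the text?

Frequencies: me:2, quick:2, sky:2, rice:1, milk:1, green:1, her:1, wide:1, morning:1, the:1, or:1, lamp:1, suddenly:1, writer:1, throw:1, do:1, walk:1, although:1, sing:1, under:1, … (16 more, each freq 1)
Hapax (freq=1): although, at, box, can, could, do, every, glass, green, hat, have, heart, her, lamp, look, may, milk, morning, or, pull, rice, sing, suddenly, the, throw, town, under, walk, wash, water, wet, wide, writer

33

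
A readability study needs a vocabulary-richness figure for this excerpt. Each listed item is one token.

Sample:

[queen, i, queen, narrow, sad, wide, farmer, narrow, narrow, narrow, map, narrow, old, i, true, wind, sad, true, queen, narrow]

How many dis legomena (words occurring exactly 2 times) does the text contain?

Frequencies: narrow:6, queen:3, i:2, sad:2, true:2, wide:1, farmer:1, map:1, old:1, wind:1
Words with frequency 2: i, sad, true

3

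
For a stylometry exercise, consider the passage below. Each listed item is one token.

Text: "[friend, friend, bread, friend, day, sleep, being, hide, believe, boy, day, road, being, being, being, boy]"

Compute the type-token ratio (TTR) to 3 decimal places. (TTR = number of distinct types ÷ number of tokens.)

0.563

N = 16 tokens, V = 9 types.
TTR = V / N = 9 / 16 = 0.563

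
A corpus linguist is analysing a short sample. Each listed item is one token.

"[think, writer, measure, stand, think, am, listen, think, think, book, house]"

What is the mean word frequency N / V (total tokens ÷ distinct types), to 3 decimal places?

N = 11 tokens, V = 8 types.
Mean frequency = N / V = 11 / 8 = 1.375

1.375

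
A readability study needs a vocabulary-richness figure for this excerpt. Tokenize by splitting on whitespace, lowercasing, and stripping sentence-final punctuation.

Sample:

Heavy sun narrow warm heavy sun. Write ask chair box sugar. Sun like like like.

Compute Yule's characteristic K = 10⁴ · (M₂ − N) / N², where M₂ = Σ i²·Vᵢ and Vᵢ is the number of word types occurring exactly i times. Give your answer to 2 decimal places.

622.22

Frequencies: sun:3, like:3, heavy:2, narrow:1, warm:1, write:1, ask:1, chair:1, box:1, sugar:1
N = 15. Frequency spectrum: V_1=7, V_2=1, V_3=2
M₂ = 1²·7 + 2²·1 + 3²·2 = 29
K = 10000 × (29 − 15) / 15² = 622.22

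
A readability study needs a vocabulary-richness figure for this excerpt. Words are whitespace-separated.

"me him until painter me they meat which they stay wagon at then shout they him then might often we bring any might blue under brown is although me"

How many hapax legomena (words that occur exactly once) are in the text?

17

Frequencies: me:3, they:3, him:2, then:2, might:2, until:1, painter:1, meat:1, which:1, stay:1, wagon:1, at:1, shout:1, often:1, we:1, bring:1, any:1, blue:1, under:1, brown:1, … (2 more, each freq 1)
Hapax (freq=1): although, any, at, blue, bring, brown, is, meat, often, painter, shout, stay, under, until, wagon, we, which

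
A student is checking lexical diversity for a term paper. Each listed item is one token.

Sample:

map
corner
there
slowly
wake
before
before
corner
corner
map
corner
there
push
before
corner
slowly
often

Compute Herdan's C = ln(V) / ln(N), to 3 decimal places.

N = 17, V = 8.
ln(V) = 2.079442, ln(N) = 2.833213
C = 2.079442 / 2.833213 = 0.734

0.734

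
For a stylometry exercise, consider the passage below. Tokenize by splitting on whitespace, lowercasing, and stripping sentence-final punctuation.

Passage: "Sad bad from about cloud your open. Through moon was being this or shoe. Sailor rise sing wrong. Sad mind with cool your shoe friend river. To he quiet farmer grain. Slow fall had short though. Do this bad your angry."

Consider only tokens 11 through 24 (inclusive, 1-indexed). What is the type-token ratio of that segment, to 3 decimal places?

0.929

Segment tokens 11–24: being, this, or, shoe, sailor, rise, sing, wrong, sad, mind, with, cool, your, shoe
Segment N = 14, segment V = 13.
TTR = 13 / 14 = 0.929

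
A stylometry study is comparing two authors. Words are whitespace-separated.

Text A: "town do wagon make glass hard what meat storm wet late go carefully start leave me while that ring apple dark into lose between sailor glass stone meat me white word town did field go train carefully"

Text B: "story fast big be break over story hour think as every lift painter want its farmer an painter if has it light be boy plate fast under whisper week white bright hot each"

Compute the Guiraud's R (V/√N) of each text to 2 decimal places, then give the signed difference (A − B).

0.05

A: V=31, N=37, R=5.10
B: V=29, N=33, R=5.05
Difference = 5.10 − 5.05 = 0.05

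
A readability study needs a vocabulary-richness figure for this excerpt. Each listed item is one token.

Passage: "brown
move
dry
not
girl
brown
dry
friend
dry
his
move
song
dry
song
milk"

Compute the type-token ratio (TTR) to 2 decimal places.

N = 15 tokens, V = 9 types.
TTR = V / N = 9 / 15 = 0.60

0.60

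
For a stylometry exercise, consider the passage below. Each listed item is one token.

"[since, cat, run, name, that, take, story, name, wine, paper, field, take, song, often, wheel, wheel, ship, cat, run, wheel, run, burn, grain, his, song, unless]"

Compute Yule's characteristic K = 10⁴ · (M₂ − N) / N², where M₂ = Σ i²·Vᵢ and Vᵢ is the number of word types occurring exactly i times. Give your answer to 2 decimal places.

295.86

Frequencies: run:3, wheel:3, cat:2, name:2, take:2, song:2, since:1, that:1, story:1, wine:1, paper:1, field:1, often:1, ship:1, burn:1, grain:1, his:1, unless:1
N = 26. Frequency spectrum: V_1=12, V_2=4, V_3=2
M₂ = 1²·12 + 2²·4 + 3²·2 = 46
K = 10000 × (46 − 26) / 26² = 295.86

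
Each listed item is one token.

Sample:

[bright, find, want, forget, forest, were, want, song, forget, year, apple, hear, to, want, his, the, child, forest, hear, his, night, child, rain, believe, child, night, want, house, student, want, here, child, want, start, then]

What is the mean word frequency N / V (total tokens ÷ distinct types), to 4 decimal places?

N = 35 tokens, V = 22 types.
Mean frequency = N / V = 35 / 22 = 1.5909

1.5909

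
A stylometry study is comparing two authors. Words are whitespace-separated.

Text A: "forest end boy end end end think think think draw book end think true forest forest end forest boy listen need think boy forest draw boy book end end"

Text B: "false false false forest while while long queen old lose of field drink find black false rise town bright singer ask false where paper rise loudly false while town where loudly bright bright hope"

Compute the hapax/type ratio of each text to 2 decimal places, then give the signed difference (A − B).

-0.34

A: hapax=3, V=9, ratio=0.33
B: hapax=14, V=21, ratio=0.67
Difference = 0.33 − 0.67 = -0.34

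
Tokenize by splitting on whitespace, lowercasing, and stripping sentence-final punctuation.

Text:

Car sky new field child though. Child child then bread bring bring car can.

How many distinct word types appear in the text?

10

Distinct types: {bread, bring, can, car, child, field, new, sky, then, though}
V = 10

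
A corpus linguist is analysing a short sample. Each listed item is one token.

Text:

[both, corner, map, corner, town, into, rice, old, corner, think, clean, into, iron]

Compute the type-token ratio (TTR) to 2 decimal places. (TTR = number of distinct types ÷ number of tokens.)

N = 13 tokens, V = 10 types.
TTR = V / N = 10 / 13 = 0.77

0.77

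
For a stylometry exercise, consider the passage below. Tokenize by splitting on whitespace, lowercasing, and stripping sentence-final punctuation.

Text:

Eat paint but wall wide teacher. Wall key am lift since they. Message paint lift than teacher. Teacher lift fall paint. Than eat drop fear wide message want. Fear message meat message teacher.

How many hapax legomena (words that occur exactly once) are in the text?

9

Frequencies: teacher:4, message:4, paint:3, lift:3, eat:2, wall:2, wide:2, than:2, fear:2, but:1, key:1, am:1, since:1, they:1, fall:1, drop:1, want:1, meat:1
Hapax (freq=1): am, but, drop, fall, key, meat, since, they, want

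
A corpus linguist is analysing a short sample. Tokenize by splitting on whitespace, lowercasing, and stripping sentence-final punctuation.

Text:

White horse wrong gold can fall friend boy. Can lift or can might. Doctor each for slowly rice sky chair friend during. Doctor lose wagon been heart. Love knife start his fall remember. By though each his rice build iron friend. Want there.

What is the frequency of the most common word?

3

Frequencies: can:3, friend:3, fall:2, doctor:2, each:2, rice:2, his:2, white:1, horse:1, wrong:1, gold:1, boy:1, lift:1, or:1, might:1, for:1, slowly:1, sky:1, chair:1, during:1, … (14 more, each freq 1)
Most common: 'can' with frequency 3.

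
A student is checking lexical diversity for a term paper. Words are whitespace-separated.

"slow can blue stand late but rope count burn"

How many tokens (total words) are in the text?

Tokens: slow, can, blue, stand, late, but, rope, count, burn
N = 9

9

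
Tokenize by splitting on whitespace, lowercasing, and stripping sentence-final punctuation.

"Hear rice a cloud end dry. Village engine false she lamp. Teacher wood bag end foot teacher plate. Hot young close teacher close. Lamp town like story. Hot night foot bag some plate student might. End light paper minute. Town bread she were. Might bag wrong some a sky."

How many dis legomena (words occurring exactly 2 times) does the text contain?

Frequencies: end:3, teacher:3, bag:3, a:2, she:2, lamp:2, foot:2, plate:2, hot:2, close:2, town:2, some:2, might:2, hear:1, rice:1, cloud:1, dry:1, village:1, engine:1, false:1, … (13 more, each freq 1)
Words with frequency 2: a, close, foot, hot, lamp, might, plate, she, some, town

10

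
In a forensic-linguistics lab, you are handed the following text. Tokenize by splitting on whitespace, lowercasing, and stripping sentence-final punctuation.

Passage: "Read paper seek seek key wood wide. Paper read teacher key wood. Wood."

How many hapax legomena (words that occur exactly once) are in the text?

2

Frequencies: wood:3, read:2, paper:2, seek:2, key:2, wide:1, teacher:1
Hapax (freq=1): teacher, wide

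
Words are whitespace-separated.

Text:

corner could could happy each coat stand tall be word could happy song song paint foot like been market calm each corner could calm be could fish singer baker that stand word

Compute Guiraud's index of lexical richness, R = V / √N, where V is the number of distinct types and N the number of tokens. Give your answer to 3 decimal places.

N = 32, V = 20.
√N = 5.656854
R = 20 / 5.656854 = 3.536

3.536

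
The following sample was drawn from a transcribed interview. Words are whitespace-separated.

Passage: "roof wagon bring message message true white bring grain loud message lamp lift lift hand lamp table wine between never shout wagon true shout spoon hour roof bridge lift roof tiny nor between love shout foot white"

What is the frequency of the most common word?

3

Frequencies: roof:3, message:3, lift:3, shout:3, wagon:2, bring:2, true:2, white:2, lamp:2, between:2, grain:1, loud:1, hand:1, table:1, wine:1, never:1, spoon:1, hour:1, bridge:1, tiny:1, … (3 more, each freq 1)
Most common: 'roof' with frequency 3.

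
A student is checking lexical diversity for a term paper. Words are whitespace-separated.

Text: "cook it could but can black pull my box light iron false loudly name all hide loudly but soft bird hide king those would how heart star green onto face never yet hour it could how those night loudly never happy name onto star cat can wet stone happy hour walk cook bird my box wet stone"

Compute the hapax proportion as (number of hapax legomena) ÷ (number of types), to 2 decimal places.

0.44

Frequencies: loudly:3, cook:2, it:2, could:2, but:2, can:2, my:2, box:2, name:2, hide:2, bird:2, those:2, how:2, star:2, onto:2, never:2, hour:2, happy:2, wet:2, stone:2, … (16 more, each freq 1)
Hapax count = 16; type count = 36.
Ratio = 16 / 36 = 0.44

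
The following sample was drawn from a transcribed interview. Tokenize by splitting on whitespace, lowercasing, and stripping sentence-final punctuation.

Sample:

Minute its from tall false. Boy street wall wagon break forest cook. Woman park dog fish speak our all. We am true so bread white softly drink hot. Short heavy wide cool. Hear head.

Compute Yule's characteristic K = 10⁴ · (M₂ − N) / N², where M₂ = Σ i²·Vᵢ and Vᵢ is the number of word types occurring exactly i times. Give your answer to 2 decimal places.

0.00

Frequencies: minute:1, its:1, from:1, tall:1, false:1, boy:1, street:1, wall:1, wagon:1, break:1, forest:1, cook:1, woman:1, park:1, dog:1, fish:1, speak:1, our:1, all:1, we:1, … (14 more, each freq 1)
N = 34. Frequency spectrum: V_1=34
M₂ = 1²·34 = 34
K = 10000 × (34 − 34) / 34² = 0.00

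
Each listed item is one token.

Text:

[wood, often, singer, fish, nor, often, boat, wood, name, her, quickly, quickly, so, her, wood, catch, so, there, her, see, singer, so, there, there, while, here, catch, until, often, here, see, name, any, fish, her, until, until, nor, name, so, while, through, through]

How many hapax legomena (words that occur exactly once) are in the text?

Frequencies: her:4, so:4, wood:3, often:3, name:3, there:3, until:3, singer:2, fish:2, nor:2, quickly:2, catch:2, see:2, while:2, here:2, through:2, boat:1, any:1
Hapax (freq=1): any, boat

2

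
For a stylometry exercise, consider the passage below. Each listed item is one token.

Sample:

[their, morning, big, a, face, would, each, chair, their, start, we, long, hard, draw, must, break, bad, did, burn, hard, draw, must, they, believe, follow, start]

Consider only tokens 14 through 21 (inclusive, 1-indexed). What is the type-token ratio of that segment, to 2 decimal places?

Segment tokens 14–21: draw, must, break, bad, did, burn, hard, draw
Segment N = 8, segment V = 7.
TTR = 7 / 8 = 0.88

0.88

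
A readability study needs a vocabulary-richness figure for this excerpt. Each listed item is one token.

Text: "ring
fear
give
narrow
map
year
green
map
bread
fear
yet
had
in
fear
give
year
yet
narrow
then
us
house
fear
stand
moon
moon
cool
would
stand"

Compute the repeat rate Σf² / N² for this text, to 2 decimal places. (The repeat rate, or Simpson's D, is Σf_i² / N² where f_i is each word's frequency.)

0.07

Frequencies: fear:4, give:2, narrow:2, map:2, year:2, yet:2, stand:2, moon:2, ring:1, green:1, bread:1, had:1, in:1, then:1, us:1, house:1, cool:1, would:1
Σf² = 54; N² = 784
Repeat rate = 54 / 784 = 0.07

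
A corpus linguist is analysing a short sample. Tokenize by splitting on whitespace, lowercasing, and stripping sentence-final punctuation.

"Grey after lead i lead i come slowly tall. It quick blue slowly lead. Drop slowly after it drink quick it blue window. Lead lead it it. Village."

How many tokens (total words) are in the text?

Tokens: grey, after, lead, i, lead, i, come, slowly, tall, it, quick, blue, slowly, lead, drop, slowly, after, it, drink, quick, it, blue, window, lead, lead, it, it, village
N = 28

28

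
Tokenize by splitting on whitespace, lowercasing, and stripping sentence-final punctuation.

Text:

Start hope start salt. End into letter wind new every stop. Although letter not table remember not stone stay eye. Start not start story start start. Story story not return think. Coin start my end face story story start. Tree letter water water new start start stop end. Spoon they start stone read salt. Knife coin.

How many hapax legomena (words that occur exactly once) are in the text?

Frequencies: start:11, story:5, not:4, end:3, letter:3, salt:2, new:2, stop:2, stone:2, coin:2, water:2, hope:1, into:1, wind:1, every:1, although:1, table:1, remember:1, stay:1, eye:1, … (9 more, each freq 1)
Hapax (freq=1): although, every, eye, face, hope, into, knife, my, read, remember, return, spoon, stay, table, they, think, tree, wind

18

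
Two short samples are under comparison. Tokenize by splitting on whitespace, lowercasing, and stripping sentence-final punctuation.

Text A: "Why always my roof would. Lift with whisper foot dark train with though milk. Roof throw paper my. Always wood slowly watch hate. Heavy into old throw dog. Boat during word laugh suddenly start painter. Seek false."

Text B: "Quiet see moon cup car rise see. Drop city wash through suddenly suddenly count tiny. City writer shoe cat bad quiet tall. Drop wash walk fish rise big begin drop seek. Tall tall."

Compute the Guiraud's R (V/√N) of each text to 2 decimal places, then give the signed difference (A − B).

A: V=32, N=37, R=5.26
B: V=23, N=33, R=4.00
Difference = 5.26 − 4.00 = 1.26

1.26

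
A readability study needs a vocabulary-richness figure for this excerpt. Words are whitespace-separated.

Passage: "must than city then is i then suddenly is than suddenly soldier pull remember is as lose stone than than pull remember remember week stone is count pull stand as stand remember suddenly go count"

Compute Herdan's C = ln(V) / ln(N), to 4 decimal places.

0.7969

N = 35, V = 17.
ln(V) = 2.833213, ln(N) = 3.555348
C = 2.833213 / 3.555348 = 0.7969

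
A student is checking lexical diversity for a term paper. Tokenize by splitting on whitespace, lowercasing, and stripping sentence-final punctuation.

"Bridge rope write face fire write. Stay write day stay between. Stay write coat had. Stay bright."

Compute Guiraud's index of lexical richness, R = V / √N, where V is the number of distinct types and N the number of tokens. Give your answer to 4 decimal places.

N = 17, V = 11.
√N = 4.123106
R = 11 / 4.123106 = 2.6679

2.6679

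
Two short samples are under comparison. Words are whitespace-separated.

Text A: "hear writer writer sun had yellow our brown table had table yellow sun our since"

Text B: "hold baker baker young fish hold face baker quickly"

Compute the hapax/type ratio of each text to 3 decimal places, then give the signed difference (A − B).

-0.334

A: hapax=3, V=9, ratio=0.333
B: hapax=4, V=6, ratio=0.667
Difference = 0.333 − 0.667 = -0.334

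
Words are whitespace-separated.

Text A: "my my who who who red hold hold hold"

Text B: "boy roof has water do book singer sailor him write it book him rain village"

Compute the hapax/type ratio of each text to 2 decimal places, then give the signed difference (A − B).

-0.60

A: hapax=1, V=4, ratio=0.25
B: hapax=11, V=13, ratio=0.85
Difference = 0.25 − 0.85 = -0.60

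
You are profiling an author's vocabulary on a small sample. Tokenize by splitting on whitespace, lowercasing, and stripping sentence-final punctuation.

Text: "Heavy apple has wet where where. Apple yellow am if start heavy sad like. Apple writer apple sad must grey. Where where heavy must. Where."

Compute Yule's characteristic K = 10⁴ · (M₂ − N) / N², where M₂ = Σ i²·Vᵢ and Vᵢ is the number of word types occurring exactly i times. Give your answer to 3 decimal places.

Frequencies: where:5, apple:4, heavy:3, sad:2, must:2, has:1, wet:1, yellow:1, am:1, if:1, start:1, like:1, writer:1, grey:1
N = 25. Frequency spectrum: V_1=9, V_2=2, V_3=1, V_4=1, V_5=1
M₂ = 1²·9 + 2²·2 + 3²·1 + 4²·1 + 5²·1 = 67
K = 10000 × (67 − 25) / 25² = 672.000

672.000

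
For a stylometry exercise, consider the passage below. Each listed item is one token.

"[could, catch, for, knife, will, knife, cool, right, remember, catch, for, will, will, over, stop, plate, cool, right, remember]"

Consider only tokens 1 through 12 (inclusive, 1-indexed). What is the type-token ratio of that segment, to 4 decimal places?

Segment tokens 1–12: could, catch, for, knife, will, knife, cool, right, remember, catch, for, will
Segment N = 12, segment V = 8.
TTR = 8 / 12 = 0.6667

0.6667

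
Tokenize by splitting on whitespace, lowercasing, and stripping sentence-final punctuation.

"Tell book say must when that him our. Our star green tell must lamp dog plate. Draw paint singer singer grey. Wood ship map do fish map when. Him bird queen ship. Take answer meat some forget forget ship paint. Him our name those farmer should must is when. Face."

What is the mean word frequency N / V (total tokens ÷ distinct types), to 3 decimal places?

1.429

N = 50 tokens, V = 35 types.
Mean frequency = N / V = 50 / 35 = 1.429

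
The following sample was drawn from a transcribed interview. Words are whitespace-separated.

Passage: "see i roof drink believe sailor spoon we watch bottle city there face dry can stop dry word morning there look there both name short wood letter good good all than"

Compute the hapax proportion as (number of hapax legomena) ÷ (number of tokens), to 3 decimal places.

Frequencies: there:3, dry:2, good:2, see:1, i:1, roof:1, drink:1, believe:1, sailor:1, spoon:1, we:1, watch:1, bottle:1, city:1, face:1, can:1, stop:1, word:1, morning:1, look:1, … (7 more, each freq 1)
Hapax count = 24; token count = 31.
Ratio = 24 / 31 = 0.774

0.774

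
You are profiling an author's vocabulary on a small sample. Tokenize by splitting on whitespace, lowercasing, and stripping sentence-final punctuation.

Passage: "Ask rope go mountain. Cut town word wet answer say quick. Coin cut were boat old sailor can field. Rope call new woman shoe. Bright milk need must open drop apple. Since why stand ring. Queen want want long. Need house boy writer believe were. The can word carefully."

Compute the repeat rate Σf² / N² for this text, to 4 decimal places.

0.0262

Frequencies: rope:2, cut:2, word:2, were:2, can:2, need:2, want:2, ask:1, go:1, mountain:1, town:1, wet:1, answer:1, say:1, quick:1, coin:1, boat:1, old:1, sailor:1, field:1, … (22 more, each freq 1)
Σf² = 63; N² = 2401
Repeat rate = 63 / 2401 = 0.0262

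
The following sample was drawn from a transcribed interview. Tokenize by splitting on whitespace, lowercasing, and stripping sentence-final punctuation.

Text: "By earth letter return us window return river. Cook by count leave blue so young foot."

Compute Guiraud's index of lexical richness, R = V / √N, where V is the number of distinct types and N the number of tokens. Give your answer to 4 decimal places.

N = 16, V = 14.
√N = 4.000000
R = 14 / 4.000000 = 3.5000

3.5000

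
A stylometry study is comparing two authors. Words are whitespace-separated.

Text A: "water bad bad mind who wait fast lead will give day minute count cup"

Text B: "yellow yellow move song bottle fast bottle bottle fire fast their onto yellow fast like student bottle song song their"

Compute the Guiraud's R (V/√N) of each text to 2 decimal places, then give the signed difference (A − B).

1.23

A: V=13, N=14, R=3.47
B: V=10, N=20, R=2.24
Difference = 3.47 − 2.24 = 1.23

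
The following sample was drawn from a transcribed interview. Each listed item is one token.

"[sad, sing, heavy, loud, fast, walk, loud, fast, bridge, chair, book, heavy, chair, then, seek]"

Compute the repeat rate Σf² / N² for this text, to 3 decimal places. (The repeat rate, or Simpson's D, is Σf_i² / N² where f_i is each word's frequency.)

Frequencies: heavy:2, loud:2, fast:2, chair:2, sad:1, sing:1, walk:1, bridge:1, book:1, then:1, seek:1
Σf² = 23; N² = 225
Repeat rate = 23 / 225 = 0.102

0.102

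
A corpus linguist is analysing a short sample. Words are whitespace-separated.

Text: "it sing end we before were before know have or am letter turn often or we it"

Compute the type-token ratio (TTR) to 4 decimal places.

N = 17 tokens, V = 13 types.
TTR = V / N = 13 / 17 = 0.7647

0.7647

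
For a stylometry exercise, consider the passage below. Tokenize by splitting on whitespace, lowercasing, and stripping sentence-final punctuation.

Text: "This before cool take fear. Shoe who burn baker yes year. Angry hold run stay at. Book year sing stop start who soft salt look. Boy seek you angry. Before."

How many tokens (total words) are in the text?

30

Tokens: this, before, cool, take, fear, shoe, who, burn, baker, yes, year, angry, hold, run, stay, at, book, year, sing, stop, start, who, soft, salt, look, boy, seek, you, angry, before
N = 30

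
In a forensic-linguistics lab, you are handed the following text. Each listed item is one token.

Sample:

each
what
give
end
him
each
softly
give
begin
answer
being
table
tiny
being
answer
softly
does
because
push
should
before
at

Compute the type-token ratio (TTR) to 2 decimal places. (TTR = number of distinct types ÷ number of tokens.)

N = 22 tokens, V = 17 types.
TTR = V / N = 17 / 22 = 0.77

0.77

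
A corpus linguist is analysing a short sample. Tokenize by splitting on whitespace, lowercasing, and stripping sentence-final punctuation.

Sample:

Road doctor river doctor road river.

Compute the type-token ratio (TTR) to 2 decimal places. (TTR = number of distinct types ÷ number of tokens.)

N = 6 tokens, V = 3 types.
TTR = V / N = 3 / 6 = 0.50

0.50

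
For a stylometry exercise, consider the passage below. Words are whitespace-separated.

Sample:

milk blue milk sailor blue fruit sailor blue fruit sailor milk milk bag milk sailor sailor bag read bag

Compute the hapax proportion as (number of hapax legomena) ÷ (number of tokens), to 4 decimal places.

0.0526

Frequencies: milk:5, sailor:5, blue:3, bag:3, fruit:2, read:1
Hapax count = 1; token count = 19.
Ratio = 1 / 19 = 0.0526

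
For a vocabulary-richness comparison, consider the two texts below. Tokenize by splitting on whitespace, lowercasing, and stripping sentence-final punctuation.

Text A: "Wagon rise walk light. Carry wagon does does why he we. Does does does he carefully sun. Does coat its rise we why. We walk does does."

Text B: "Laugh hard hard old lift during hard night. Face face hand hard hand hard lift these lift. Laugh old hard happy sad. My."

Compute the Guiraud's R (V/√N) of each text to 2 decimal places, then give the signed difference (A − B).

0.00

A: V=13, N=27, R=2.50
B: V=12, N=23, R=2.50
Difference = 2.50 − 2.50 = 0.00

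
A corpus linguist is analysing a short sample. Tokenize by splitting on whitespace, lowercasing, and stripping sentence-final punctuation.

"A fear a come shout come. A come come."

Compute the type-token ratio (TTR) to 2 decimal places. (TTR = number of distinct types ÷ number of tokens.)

0.44

N = 9 tokens, V = 4 types.
TTR = V / N = 4 / 9 = 0.44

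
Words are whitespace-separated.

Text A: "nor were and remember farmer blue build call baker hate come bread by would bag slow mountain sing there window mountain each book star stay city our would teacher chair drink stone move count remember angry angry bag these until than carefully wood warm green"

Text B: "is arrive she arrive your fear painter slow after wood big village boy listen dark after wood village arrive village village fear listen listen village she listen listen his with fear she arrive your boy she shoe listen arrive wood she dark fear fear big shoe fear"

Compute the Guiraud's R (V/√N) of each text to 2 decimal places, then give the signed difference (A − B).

3.48

A: V=40, N=45, R=5.96
B: V=17, N=47, R=2.48
Difference = 5.96 − 2.48 = 3.48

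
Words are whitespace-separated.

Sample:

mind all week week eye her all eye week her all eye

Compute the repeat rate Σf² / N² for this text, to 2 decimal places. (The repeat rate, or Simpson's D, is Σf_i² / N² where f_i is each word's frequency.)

0.22

Frequencies: all:3, week:3, eye:3, her:2, mind:1
Σf² = 32; N² = 144
Repeat rate = 32 / 144 = 0.22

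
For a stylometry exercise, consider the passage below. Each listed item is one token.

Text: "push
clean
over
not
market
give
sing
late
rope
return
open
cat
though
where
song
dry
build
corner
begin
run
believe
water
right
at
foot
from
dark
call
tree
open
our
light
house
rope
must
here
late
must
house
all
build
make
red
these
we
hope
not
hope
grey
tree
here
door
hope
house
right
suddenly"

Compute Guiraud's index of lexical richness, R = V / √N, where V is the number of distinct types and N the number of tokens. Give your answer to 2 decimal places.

5.75

N = 56, V = 43.
√N = 7.483315
R = 43 / 7.483315 = 5.75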